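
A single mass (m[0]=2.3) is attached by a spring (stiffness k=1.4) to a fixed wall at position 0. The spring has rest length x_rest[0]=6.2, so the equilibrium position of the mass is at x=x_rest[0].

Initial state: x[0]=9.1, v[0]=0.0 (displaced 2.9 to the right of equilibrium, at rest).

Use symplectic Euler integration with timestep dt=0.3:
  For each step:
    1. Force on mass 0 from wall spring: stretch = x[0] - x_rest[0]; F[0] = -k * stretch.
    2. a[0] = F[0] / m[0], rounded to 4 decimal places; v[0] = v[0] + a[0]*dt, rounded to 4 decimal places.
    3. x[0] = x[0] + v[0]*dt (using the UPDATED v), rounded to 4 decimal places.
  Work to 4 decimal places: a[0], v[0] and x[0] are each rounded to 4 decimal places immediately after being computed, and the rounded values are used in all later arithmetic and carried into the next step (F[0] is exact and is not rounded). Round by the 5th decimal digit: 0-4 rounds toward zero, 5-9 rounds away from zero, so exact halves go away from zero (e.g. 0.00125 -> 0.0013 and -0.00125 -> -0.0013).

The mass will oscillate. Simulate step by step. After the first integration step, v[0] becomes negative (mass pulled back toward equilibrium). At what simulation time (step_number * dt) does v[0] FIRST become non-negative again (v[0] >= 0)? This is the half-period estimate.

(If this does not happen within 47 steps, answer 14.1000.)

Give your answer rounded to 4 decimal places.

Step 0: x=[9.1000] v=[0.0000]
Step 1: x=[8.9411] v=[-0.5296]
Step 2: x=[8.6320] v=[-1.0302]
Step 3: x=[8.1897] v=[-1.4743]
Step 4: x=[7.6384] v=[-1.8376]
Step 5: x=[7.0083] v=[-2.1003]
Step 6: x=[6.3339] v=[-2.2479]
Step 7: x=[5.6522] v=[-2.2724]
Step 8: x=[5.0005] v=[-2.1724]
Step 9: x=[4.4145] v=[-1.9534]
Step 10: x=[3.9263] v=[-1.6274]
Step 11: x=[3.5626] v=[-1.2122]
Step 12: x=[3.3434] v=[-0.7306]
Step 13: x=[3.2807] v=[-0.2090]
Step 14: x=[3.3779] v=[0.3241]
First v>=0 after going negative at step 14, time=4.2000

Answer: 4.2000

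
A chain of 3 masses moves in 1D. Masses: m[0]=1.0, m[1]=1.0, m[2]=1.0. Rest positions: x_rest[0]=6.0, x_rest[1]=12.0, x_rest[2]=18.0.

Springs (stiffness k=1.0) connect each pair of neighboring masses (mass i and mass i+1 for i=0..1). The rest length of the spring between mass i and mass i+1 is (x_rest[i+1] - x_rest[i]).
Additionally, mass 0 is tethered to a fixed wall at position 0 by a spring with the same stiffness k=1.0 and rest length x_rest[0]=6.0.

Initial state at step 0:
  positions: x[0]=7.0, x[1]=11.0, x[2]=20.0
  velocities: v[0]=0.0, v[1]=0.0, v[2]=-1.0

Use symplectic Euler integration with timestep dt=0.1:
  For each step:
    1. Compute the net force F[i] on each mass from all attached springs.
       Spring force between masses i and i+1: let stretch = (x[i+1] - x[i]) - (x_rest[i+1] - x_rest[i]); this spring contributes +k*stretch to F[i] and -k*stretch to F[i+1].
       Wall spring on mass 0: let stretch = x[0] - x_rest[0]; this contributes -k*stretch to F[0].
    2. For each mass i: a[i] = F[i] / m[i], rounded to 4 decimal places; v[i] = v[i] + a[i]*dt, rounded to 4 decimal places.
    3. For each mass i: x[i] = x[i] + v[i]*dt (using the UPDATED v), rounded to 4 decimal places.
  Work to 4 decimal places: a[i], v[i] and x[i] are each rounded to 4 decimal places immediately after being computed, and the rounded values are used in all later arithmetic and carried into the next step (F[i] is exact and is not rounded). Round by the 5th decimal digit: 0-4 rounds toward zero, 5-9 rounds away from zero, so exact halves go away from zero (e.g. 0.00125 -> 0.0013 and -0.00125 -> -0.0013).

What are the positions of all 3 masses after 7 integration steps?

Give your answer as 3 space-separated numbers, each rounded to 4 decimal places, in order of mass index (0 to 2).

Answer: 6.2897 12.1566 18.6095

Derivation:
Step 0: x=[7.0000 11.0000 20.0000] v=[0.0000 0.0000 -1.0000]
Step 1: x=[6.9700 11.0500 19.8700] v=[-0.3000 0.5000 -1.3000]
Step 2: x=[6.9111 11.1474 19.7118] v=[-0.5890 0.9740 -1.5820]
Step 3: x=[6.8255 11.2881 19.5280] v=[-0.8565 1.4068 -1.8384]
Step 4: x=[6.7162 11.4666 19.3218] v=[-1.0928 1.7845 -2.0624]
Step 5: x=[6.5873 11.6761 19.0970] v=[-1.2894 2.0950 -2.2479]
Step 6: x=[6.4434 11.9089 18.8580] v=[-1.4393 2.3282 -2.3900]
Step 7: x=[6.2897 12.1566 18.6095] v=[-1.5371 2.4766 -2.4849]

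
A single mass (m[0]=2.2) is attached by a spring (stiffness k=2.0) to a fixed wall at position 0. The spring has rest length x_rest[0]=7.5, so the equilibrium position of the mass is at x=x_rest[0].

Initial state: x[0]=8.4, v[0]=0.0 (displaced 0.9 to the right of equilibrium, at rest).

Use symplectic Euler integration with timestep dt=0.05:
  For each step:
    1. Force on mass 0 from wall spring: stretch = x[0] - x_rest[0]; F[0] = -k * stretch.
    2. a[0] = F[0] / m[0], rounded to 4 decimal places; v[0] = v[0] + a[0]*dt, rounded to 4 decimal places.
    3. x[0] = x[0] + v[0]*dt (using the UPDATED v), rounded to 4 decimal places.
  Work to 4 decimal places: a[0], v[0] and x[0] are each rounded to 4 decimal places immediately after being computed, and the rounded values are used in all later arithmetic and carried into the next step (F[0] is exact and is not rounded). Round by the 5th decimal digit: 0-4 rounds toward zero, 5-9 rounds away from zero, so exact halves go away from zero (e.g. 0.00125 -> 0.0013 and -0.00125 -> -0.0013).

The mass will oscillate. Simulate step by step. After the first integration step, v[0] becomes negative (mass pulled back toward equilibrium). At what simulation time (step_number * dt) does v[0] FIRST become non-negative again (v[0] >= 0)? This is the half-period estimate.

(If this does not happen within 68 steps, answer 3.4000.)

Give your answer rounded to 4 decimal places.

Answer: 3.3000

Derivation:
Step 0: x=[8.4000] v=[0.0000]
Step 1: x=[8.3980] v=[-0.0409]
Step 2: x=[8.3939] v=[-0.0817]
Step 3: x=[8.3878] v=[-0.1223]
Step 4: x=[8.3797] v=[-0.1627]
Step 5: x=[8.3696] v=[-0.2027]
Step 6: x=[8.3575] v=[-0.2422]
Step 7: x=[8.3434] v=[-0.2812]
Step 8: x=[8.3274] v=[-0.3195]
Step 9: x=[8.3095] v=[-0.3571]
Step 10: x=[8.2898] v=[-0.3939]
Step 11: x=[8.2683] v=[-0.4298]
Step 12: x=[8.2451] v=[-0.4647]
Step 13: x=[8.2202] v=[-0.4986]
Step 14: x=[8.1936] v=[-0.5313]
Step 15: x=[8.1655] v=[-0.5628]
Step 16: x=[8.1358] v=[-0.5931]
Step 17: x=[8.1047] v=[-0.6220]
Step 18: x=[8.0722] v=[-0.6495]
Step 19: x=[8.0384] v=[-0.6755]
Step 20: x=[8.0034] v=[-0.7000]
Step 21: x=[7.9673] v=[-0.7229]
Step 22: x=[7.9301] v=[-0.7441]
Step 23: x=[7.8919] v=[-0.7637]
Step 24: x=[7.8528] v=[-0.7815]
Step 25: x=[7.8129] v=[-0.7975]
Step 26: x=[7.7723] v=[-0.8117]
Step 27: x=[7.7311] v=[-0.8241]
Step 28: x=[7.6894] v=[-0.8346]
Step 29: x=[7.6472] v=[-0.8432]
Step 30: x=[7.6047] v=[-0.8499]
Step 31: x=[7.5620] v=[-0.8547]
Step 32: x=[7.5191] v=[-0.8575]
Step 33: x=[7.4762] v=[-0.8584]
Step 34: x=[7.4333] v=[-0.8573]
Step 35: x=[7.3906] v=[-0.8543]
Step 36: x=[7.3481] v=[-0.8493]
Step 37: x=[7.3060] v=[-0.8424]
Step 38: x=[7.2643] v=[-0.8336]
Step 39: x=[7.2232] v=[-0.8229]
Step 40: x=[7.1827] v=[-0.8103]
Step 41: x=[7.1429] v=[-0.7959]
Step 42: x=[7.1039] v=[-0.7797]
Step 43: x=[7.0658] v=[-0.7617]
Step 44: x=[7.0287] v=[-0.7420]
Step 45: x=[6.9927] v=[-0.7206]
Step 46: x=[6.9578] v=[-0.6975]
Step 47: x=[6.9242] v=[-0.6729]
Step 48: x=[6.8919] v=[-0.6467]
Step 49: x=[6.8609] v=[-0.6191]
Step 50: x=[6.8314] v=[-0.5901]
Step 51: x=[6.8034] v=[-0.5597]
Step 52: x=[6.7770] v=[-0.5280]
Step 53: x=[6.7522] v=[-0.4951]
Step 54: x=[6.7291] v=[-0.4611]
Step 55: x=[6.7078] v=[-0.4261]
Step 56: x=[6.6883] v=[-0.3901]
Step 57: x=[6.6706] v=[-0.3532]
Step 58: x=[6.6548] v=[-0.3155]
Step 59: x=[6.6409] v=[-0.2771]
Step 60: x=[6.6290] v=[-0.2381]
Step 61: x=[6.6191] v=[-0.1985]
Step 62: x=[6.6112] v=[-0.1585]
Step 63: x=[6.6053] v=[-0.1181]
Step 64: x=[6.6014] v=[-0.0774]
Step 65: x=[6.5996] v=[-0.0366]
Step 66: x=[6.5998] v=[0.0043]
First v>=0 after going negative at step 66, time=3.3000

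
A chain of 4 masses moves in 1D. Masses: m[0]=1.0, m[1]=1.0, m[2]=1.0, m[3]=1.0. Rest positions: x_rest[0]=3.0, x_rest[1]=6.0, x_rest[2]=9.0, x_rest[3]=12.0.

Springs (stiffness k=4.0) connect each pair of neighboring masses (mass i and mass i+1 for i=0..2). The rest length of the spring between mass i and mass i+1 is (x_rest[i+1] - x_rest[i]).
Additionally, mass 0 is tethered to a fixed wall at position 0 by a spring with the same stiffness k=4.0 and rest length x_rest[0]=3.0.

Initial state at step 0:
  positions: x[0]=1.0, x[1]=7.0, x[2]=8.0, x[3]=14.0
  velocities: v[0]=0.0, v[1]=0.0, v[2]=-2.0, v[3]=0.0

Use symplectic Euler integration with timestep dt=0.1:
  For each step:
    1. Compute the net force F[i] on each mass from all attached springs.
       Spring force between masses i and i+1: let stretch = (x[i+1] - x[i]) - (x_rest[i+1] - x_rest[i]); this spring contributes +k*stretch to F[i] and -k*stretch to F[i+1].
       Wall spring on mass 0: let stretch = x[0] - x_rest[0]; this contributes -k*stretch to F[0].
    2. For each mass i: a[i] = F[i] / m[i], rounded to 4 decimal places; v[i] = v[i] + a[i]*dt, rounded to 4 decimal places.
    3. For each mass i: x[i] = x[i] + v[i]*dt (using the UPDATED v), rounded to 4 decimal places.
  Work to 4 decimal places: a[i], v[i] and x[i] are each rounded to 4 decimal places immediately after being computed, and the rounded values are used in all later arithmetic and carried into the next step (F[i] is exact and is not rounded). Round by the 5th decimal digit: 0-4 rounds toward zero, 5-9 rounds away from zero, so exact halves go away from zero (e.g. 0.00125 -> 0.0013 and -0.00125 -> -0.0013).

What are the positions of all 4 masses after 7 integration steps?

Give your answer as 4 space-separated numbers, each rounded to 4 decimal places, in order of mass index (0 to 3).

Answer: 4.1470 4.2465 10.0223 11.5992

Derivation:
Step 0: x=[1.0000 7.0000 8.0000 14.0000] v=[0.0000 0.0000 -2.0000 0.0000]
Step 1: x=[1.2000 6.8000 8.0000 13.8800] v=[2.0000 -2.0000 0.0000 -1.2000]
Step 2: x=[1.5760 6.4240 8.1872 13.6448] v=[3.7600 -3.7600 1.8720 -2.3520]
Step 3: x=[2.0829 5.9246 8.5222 13.3113] v=[5.0688 -4.9939 3.3498 -3.3350]
Step 4: x=[2.6601 5.3755 8.9448 12.9062] v=[5.7723 -5.4915 4.2264 -4.0506]
Step 5: x=[3.2395 4.8605 9.3831 12.4627] v=[5.7944 -5.1499 4.3832 -4.4352]
Step 6: x=[3.7542 4.4616 9.7637 12.0160] v=[5.1470 -3.9893 3.8060 -4.4670]
Step 7: x=[4.1470 4.2465 10.0223 11.5992] v=[3.9283 -2.1514 2.5861 -4.1679]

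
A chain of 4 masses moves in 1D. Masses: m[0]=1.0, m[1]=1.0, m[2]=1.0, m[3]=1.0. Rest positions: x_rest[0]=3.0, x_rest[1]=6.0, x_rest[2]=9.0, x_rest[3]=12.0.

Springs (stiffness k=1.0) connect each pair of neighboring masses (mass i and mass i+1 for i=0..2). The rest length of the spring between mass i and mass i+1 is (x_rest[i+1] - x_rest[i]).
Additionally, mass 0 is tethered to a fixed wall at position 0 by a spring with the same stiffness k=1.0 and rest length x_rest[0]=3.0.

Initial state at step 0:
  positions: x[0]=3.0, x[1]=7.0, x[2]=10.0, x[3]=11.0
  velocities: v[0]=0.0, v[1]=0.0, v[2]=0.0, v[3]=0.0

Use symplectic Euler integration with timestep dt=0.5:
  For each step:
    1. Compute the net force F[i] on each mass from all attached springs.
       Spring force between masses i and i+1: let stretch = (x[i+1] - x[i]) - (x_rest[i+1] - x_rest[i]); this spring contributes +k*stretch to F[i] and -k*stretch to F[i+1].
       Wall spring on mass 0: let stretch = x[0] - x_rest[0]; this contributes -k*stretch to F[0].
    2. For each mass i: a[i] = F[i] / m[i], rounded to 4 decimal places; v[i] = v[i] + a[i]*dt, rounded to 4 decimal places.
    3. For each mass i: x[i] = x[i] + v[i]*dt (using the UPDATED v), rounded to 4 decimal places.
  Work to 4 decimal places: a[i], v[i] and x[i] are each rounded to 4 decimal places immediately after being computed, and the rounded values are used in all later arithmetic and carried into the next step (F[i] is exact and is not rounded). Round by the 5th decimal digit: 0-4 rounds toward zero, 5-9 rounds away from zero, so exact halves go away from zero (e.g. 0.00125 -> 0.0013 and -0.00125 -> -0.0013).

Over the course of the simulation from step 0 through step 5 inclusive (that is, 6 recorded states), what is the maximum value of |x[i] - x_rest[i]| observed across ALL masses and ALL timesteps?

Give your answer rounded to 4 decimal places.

Answer: 1.1486

Derivation:
Step 0: x=[3.0000 7.0000 10.0000 11.0000] v=[0.0000 0.0000 0.0000 0.0000]
Step 1: x=[3.2500 6.7500 9.5000 11.5000] v=[0.5000 -0.5000 -1.0000 1.0000]
Step 2: x=[3.5625 6.3125 8.8125 12.2500] v=[0.6250 -0.8750 -1.3750 1.5000]
Step 3: x=[3.6719 5.8125 8.3594 12.8907] v=[0.2188 -1.0000 -0.9063 1.2813]
Step 4: x=[3.3985 5.4141 8.4024 13.1486] v=[-0.5469 -0.7969 0.0859 0.5157]
Step 5: x=[2.7793 5.2588 8.8849 12.9699] v=[-1.2384 -0.3106 0.9649 -0.3574]
Max displacement = 1.1486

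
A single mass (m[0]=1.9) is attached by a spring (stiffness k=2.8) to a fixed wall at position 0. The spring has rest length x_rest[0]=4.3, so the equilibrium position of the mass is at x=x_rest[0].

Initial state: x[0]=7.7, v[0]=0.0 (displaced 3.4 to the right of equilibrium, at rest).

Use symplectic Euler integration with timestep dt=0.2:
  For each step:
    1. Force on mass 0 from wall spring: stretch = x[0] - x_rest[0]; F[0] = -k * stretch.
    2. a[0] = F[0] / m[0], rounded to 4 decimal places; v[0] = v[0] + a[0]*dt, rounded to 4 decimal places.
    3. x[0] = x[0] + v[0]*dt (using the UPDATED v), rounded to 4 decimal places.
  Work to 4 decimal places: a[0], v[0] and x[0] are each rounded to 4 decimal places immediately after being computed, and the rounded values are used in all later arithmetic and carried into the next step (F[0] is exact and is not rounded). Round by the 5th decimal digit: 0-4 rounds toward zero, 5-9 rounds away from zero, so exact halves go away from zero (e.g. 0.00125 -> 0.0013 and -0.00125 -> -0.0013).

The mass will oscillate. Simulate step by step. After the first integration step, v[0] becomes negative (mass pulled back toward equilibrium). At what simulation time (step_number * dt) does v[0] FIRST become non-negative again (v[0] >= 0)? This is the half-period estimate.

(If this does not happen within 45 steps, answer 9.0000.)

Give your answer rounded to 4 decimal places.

Answer: 2.6000

Derivation:
Step 0: x=[7.7000] v=[0.0000]
Step 1: x=[7.4996] v=[-1.0021]
Step 2: x=[7.1106] v=[-1.9451]
Step 3: x=[6.5559] v=[-2.7735]
Step 4: x=[5.8682] v=[-3.4384]
Step 5: x=[5.0881] v=[-3.9006]
Step 6: x=[4.2615] v=[-4.1329]
Step 7: x=[3.4372] v=[-4.1216]
Step 8: x=[2.6637] v=[-3.8673]
Step 9: x=[1.9867] v=[-3.3850]
Step 10: x=[1.4461] v=[-2.7032]
Step 11: x=[1.0737] v=[-1.8621]
Step 12: x=[0.8915] v=[-0.9112]
Step 13: x=[0.9102] v=[0.0934]
First v>=0 after going negative at step 13, time=2.6000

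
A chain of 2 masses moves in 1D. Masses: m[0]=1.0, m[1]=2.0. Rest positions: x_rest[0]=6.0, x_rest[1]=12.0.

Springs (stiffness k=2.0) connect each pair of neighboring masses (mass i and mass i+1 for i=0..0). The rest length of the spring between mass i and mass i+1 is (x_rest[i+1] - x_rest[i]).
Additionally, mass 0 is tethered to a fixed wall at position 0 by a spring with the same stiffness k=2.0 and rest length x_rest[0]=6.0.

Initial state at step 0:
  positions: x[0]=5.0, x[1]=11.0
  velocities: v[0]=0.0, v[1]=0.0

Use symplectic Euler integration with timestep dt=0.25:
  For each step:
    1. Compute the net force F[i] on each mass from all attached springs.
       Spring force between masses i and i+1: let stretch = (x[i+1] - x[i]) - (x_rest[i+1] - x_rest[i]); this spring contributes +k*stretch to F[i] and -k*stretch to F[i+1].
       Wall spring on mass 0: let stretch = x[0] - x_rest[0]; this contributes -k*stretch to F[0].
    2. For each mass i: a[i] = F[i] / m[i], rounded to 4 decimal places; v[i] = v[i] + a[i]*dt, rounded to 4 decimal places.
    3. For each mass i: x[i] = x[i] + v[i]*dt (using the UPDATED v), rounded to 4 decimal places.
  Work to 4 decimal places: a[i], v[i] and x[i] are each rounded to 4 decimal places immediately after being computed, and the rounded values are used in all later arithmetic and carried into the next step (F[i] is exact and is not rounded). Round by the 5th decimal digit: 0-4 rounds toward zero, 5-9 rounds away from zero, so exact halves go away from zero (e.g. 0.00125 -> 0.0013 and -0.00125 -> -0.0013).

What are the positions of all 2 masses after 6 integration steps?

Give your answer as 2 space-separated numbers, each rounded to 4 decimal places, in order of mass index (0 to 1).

Answer: 6.0708 11.3713

Derivation:
Step 0: x=[5.0000 11.0000] v=[0.0000 0.0000]
Step 1: x=[5.1250 11.0000] v=[0.5000 0.0000]
Step 2: x=[5.3438 11.0078] v=[0.8750 0.0313]
Step 3: x=[5.6026 11.0366] v=[1.0351 0.1153]
Step 4: x=[5.8403 11.1008] v=[0.9508 0.2568]
Step 5: x=[6.0055 11.2112] v=[0.6609 0.4417]
Step 6: x=[6.0708 11.3713] v=[0.2610 0.6403]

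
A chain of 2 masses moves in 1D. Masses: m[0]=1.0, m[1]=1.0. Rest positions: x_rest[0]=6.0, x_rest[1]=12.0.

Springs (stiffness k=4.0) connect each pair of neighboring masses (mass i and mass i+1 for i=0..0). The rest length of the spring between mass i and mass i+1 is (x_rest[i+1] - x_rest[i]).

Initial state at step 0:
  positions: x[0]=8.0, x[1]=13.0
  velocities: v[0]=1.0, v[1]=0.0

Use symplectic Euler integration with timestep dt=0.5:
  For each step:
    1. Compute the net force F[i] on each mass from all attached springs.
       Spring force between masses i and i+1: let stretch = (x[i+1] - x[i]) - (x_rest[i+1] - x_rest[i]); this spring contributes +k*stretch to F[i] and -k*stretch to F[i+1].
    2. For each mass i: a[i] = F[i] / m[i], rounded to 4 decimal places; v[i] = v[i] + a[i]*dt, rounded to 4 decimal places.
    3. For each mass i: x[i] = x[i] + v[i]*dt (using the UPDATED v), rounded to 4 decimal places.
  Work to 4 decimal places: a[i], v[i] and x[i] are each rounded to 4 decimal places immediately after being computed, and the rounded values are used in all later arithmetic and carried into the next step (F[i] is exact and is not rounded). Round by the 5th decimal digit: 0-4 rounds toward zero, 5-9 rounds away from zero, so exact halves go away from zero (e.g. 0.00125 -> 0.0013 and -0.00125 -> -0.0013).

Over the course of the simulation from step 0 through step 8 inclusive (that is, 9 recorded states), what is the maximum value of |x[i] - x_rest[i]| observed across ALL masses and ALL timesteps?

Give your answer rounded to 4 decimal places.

Step 0: x=[8.0000 13.0000] v=[1.0000 0.0000]
Step 1: x=[7.5000 14.0000] v=[-1.0000 2.0000]
Step 2: x=[7.5000 14.5000] v=[0.0000 1.0000]
Step 3: x=[8.5000 14.0000] v=[2.0000 -1.0000]
Step 4: x=[9.0000 14.0000] v=[1.0000 0.0000]
Step 5: x=[8.5000 15.0000] v=[-1.0000 2.0000]
Step 6: x=[8.5000 15.5000] v=[0.0000 1.0000]
Step 7: x=[9.5000 15.0000] v=[2.0000 -1.0000]
Step 8: x=[10.0000 15.0000] v=[1.0000 0.0000]
Max displacement = 4.0000

Answer: 4.0000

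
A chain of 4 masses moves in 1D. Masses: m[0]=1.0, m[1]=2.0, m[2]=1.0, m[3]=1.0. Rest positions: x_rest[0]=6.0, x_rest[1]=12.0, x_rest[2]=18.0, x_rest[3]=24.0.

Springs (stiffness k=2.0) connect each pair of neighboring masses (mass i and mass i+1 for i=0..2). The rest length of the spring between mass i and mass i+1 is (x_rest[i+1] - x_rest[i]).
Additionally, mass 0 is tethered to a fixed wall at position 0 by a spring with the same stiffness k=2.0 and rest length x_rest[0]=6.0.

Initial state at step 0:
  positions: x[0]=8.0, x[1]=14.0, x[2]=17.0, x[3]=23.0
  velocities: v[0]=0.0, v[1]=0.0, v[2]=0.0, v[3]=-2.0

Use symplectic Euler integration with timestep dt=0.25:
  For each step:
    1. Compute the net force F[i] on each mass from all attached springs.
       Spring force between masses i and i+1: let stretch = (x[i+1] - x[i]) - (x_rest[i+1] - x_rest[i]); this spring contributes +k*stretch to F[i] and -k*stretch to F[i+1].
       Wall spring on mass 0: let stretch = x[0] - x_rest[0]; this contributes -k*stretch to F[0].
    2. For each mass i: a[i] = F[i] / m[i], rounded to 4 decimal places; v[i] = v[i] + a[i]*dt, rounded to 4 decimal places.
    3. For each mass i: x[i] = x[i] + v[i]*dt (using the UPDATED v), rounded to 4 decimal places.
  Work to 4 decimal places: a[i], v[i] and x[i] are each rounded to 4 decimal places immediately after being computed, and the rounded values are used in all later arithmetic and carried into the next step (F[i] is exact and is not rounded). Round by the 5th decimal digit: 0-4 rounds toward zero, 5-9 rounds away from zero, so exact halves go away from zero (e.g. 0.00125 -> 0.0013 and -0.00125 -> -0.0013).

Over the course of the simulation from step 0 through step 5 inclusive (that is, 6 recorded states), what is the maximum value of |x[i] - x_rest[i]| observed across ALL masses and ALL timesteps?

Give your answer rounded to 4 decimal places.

Answer: 2.0517

Derivation:
Step 0: x=[8.0000 14.0000 17.0000 23.0000] v=[0.0000 0.0000 0.0000 -2.0000]
Step 1: x=[7.7500 13.8125 17.3750 22.5000] v=[-1.0000 -0.7500 1.5000 -2.0000]
Step 2: x=[7.2891 13.4688 17.9453 22.1094] v=[-1.8438 -1.3750 2.2813 -1.5625]
Step 3: x=[6.6895 13.0186 18.4766 21.9483] v=[-2.3985 -1.8008 2.1251 -0.6446]
Step 4: x=[6.0448 12.5140 18.7596 22.1032] v=[-2.5787 -2.0186 1.1320 0.6196]
Step 5: x=[5.4532 11.9954 18.6799 22.5902] v=[-2.3665 -2.0745 -0.3190 1.9478]
Max displacement = 2.0517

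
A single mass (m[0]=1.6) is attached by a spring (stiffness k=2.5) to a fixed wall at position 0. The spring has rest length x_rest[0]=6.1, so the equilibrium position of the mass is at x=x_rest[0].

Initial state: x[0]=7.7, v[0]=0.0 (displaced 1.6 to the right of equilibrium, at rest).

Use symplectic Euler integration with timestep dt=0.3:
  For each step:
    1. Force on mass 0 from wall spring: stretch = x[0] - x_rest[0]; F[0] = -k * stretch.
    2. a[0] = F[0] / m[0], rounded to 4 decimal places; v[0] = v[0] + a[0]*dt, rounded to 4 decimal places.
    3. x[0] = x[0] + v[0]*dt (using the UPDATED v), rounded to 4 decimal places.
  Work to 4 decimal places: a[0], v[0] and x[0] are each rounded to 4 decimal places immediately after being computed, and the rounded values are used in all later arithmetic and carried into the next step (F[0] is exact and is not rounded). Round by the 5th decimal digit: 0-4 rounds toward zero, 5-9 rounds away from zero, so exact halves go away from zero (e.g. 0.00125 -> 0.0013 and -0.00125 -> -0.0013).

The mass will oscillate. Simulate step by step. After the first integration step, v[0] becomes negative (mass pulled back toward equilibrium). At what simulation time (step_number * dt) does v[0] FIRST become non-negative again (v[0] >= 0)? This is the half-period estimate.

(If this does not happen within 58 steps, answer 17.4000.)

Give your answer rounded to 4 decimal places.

Step 0: x=[7.7000] v=[0.0000]
Step 1: x=[7.4750] v=[-0.7500]
Step 2: x=[7.0567] v=[-1.3945]
Step 3: x=[6.5038] v=[-1.8429]
Step 4: x=[5.8941] v=[-2.0322]
Step 5: x=[5.3134] v=[-1.9357]
Step 6: x=[4.8433] v=[-1.5670]
Step 7: x=[4.5499] v=[-0.9779]
Step 8: x=[4.4745] v=[-0.2513]
Step 9: x=[4.6277] v=[0.5106]
First v>=0 after going negative at step 9, time=2.7000

Answer: 2.7000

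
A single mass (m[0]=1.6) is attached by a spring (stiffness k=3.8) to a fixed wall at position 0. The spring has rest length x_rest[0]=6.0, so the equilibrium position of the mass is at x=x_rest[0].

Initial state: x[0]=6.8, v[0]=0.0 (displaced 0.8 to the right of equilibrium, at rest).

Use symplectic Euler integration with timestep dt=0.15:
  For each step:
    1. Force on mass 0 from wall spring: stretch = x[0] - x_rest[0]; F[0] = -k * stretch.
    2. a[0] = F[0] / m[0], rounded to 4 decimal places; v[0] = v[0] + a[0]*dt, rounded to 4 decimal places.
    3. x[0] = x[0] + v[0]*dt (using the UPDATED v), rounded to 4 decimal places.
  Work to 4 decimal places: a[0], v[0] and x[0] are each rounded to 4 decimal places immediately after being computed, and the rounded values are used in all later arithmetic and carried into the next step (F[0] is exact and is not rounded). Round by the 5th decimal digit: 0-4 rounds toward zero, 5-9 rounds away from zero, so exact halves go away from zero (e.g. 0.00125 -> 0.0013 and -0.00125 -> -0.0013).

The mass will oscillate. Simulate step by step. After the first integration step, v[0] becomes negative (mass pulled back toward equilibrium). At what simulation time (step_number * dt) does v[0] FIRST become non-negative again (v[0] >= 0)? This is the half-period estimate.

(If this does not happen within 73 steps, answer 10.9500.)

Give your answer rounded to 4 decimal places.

Answer: 2.1000

Derivation:
Step 0: x=[6.8000] v=[0.0000]
Step 1: x=[6.7573] v=[-0.2850]
Step 2: x=[6.6741] v=[-0.5548]
Step 3: x=[6.5549] v=[-0.7950]
Step 4: x=[6.4060] v=[-0.9927]
Step 5: x=[6.2354] v=[-1.1373]
Step 6: x=[6.0522] v=[-1.2212]
Step 7: x=[5.8662] v=[-1.2398]
Step 8: x=[5.6874] v=[-1.1921]
Step 9: x=[5.5253] v=[-1.0807]
Step 10: x=[5.3886] v=[-0.9116]
Step 11: x=[5.2845] v=[-0.6938]
Step 12: x=[5.2187] v=[-0.4389]
Step 13: x=[5.1946] v=[-0.1606]
Step 14: x=[5.2135] v=[0.1263]
First v>=0 after going negative at step 14, time=2.1000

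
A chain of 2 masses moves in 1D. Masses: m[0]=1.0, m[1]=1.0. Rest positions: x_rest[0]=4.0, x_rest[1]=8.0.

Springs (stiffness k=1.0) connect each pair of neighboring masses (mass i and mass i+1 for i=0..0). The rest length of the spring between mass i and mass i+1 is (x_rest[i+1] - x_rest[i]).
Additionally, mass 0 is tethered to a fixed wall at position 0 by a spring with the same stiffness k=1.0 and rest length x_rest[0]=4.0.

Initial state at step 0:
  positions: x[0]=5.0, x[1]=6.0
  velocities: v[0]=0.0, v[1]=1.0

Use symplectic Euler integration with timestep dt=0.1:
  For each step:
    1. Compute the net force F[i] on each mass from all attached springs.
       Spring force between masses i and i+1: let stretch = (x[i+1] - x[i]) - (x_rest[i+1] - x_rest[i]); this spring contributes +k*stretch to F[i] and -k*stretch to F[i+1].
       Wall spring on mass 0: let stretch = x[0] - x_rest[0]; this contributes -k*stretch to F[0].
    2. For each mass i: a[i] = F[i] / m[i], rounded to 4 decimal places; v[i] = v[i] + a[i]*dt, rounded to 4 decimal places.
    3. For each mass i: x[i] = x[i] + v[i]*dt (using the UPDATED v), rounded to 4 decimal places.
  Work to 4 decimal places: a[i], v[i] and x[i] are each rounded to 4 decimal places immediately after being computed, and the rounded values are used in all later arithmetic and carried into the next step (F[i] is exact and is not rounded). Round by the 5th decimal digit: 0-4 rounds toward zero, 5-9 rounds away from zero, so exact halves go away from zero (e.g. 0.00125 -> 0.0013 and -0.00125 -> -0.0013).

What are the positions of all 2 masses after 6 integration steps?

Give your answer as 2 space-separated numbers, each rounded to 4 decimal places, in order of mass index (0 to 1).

Answer: 4.2680 7.1486

Derivation:
Step 0: x=[5.0000 6.0000] v=[0.0000 1.0000]
Step 1: x=[4.9600 6.1300] v=[-0.4000 1.3000]
Step 2: x=[4.8821 6.2883] v=[-0.7790 1.5830]
Step 3: x=[4.7694 6.4725] v=[-1.1266 1.8424]
Step 4: x=[4.6261 6.6797] v=[-1.4332 2.0721]
Step 5: x=[4.4571 6.9064] v=[-1.6905 2.2667]
Step 6: x=[4.2680 7.1486] v=[-1.8913 2.4218]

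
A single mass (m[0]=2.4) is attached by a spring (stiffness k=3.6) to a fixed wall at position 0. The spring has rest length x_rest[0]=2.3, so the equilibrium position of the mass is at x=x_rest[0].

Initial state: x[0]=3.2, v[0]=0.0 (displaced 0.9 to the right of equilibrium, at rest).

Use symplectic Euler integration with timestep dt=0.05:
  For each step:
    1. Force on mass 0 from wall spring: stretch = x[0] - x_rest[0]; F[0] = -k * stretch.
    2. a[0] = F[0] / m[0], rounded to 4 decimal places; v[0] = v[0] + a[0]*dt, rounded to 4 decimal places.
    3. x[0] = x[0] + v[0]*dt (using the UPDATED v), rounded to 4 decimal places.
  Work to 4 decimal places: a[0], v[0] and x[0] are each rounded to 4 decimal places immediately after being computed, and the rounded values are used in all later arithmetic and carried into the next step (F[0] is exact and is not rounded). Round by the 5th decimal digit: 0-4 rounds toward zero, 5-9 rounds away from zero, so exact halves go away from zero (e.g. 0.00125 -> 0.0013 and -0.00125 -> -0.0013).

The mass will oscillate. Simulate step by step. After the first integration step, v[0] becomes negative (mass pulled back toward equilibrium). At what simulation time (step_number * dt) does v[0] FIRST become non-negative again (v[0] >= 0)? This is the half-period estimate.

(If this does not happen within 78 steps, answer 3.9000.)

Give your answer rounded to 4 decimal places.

Step 0: x=[3.2000] v=[0.0000]
Step 1: x=[3.1966] v=[-0.0675]
Step 2: x=[3.1899] v=[-0.1347]
Step 3: x=[3.1798] v=[-0.2014]
Step 4: x=[3.1664] v=[-0.2674]
Step 5: x=[3.1498] v=[-0.3324]
Step 6: x=[3.1300] v=[-0.3961]
Step 7: x=[3.1071] v=[-0.4584]
Step 8: x=[3.0812] v=[-0.5189]
Step 9: x=[3.0523] v=[-0.5775]
Step 10: x=[3.0206] v=[-0.6339]
Step 11: x=[2.9862] v=[-0.6879]
Step 12: x=[2.9492] v=[-0.7394]
Step 13: x=[2.9098] v=[-0.7881]
Step 14: x=[2.8681] v=[-0.8338]
Step 15: x=[2.8243] v=[-0.8764]
Step 16: x=[2.7785] v=[-0.9157]
Step 17: x=[2.7309] v=[-0.9516]
Step 18: x=[2.6817] v=[-0.9839]
Step 19: x=[2.6311] v=[-1.0125]
Step 20: x=[2.5792] v=[-1.0373]
Step 21: x=[2.5263] v=[-1.0582]
Step 22: x=[2.4725] v=[-1.0752]
Step 23: x=[2.4181] v=[-1.0881]
Step 24: x=[2.3633] v=[-1.0970]
Step 25: x=[2.3082] v=[-1.1018]
Step 26: x=[2.2531] v=[-1.1024]
Step 27: x=[2.1982] v=[-1.0989]
Step 28: x=[2.1436] v=[-1.0913]
Step 29: x=[2.0896] v=[-1.0796]
Step 30: x=[2.0364] v=[-1.0638]
Step 31: x=[1.9842] v=[-1.0440]
Step 32: x=[1.9332] v=[-1.0203]
Step 33: x=[1.8836] v=[-0.9928]
Step 34: x=[1.8355] v=[-0.9616]
Step 35: x=[1.7892] v=[-0.9268]
Step 36: x=[1.7448] v=[-0.8885]
Step 37: x=[1.7025] v=[-0.8469]
Step 38: x=[1.6624] v=[-0.8021]
Step 39: x=[1.6247] v=[-0.7543]
Step 40: x=[1.5895] v=[-0.7037]
Step 41: x=[1.5570] v=[-0.6504]
Step 42: x=[1.5273] v=[-0.5947]
Step 43: x=[1.5005] v=[-0.5367]
Step 44: x=[1.4767] v=[-0.4767]
Step 45: x=[1.4560] v=[-0.4150]
Step 46: x=[1.4384] v=[-0.3517]
Step 47: x=[1.4240] v=[-0.2871]
Step 48: x=[1.4129] v=[-0.2214]
Step 49: x=[1.4052] v=[-0.1549]
Step 50: x=[1.4008] v=[-0.0878]
Step 51: x=[1.3998] v=[-0.0204]
Step 52: x=[1.4022] v=[0.0471]
First v>=0 after going negative at step 52, time=2.6000

Answer: 2.6000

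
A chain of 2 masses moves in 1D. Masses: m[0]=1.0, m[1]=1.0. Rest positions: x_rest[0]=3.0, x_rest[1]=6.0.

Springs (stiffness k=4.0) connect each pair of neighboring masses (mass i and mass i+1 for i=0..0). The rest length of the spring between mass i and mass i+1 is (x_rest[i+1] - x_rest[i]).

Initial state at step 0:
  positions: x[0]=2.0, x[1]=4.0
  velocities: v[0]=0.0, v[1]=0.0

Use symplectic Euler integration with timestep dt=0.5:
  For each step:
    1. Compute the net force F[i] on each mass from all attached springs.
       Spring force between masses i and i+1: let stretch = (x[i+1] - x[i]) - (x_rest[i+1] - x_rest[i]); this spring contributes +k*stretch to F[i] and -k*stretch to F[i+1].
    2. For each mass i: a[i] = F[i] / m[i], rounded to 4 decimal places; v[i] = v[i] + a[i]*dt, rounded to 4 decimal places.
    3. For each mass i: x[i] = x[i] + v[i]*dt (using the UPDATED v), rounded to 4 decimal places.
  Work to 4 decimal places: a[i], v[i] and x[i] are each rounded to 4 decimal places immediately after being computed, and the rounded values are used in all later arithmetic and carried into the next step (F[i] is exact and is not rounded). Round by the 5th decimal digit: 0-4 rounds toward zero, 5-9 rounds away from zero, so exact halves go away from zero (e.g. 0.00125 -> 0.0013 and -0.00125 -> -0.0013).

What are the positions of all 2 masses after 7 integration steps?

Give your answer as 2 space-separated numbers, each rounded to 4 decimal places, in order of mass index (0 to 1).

Step 0: x=[2.0000 4.0000] v=[0.0000 0.0000]
Step 1: x=[1.0000 5.0000] v=[-2.0000 2.0000]
Step 2: x=[1.0000 5.0000] v=[0.0000 0.0000]
Step 3: x=[2.0000 4.0000] v=[2.0000 -2.0000]
Step 4: x=[2.0000 4.0000] v=[0.0000 0.0000]
Step 5: x=[1.0000 5.0000] v=[-2.0000 2.0000]
Step 6: x=[1.0000 5.0000] v=[0.0000 0.0000]
Step 7: x=[2.0000 4.0000] v=[2.0000 -2.0000]

Answer: 2.0000 4.0000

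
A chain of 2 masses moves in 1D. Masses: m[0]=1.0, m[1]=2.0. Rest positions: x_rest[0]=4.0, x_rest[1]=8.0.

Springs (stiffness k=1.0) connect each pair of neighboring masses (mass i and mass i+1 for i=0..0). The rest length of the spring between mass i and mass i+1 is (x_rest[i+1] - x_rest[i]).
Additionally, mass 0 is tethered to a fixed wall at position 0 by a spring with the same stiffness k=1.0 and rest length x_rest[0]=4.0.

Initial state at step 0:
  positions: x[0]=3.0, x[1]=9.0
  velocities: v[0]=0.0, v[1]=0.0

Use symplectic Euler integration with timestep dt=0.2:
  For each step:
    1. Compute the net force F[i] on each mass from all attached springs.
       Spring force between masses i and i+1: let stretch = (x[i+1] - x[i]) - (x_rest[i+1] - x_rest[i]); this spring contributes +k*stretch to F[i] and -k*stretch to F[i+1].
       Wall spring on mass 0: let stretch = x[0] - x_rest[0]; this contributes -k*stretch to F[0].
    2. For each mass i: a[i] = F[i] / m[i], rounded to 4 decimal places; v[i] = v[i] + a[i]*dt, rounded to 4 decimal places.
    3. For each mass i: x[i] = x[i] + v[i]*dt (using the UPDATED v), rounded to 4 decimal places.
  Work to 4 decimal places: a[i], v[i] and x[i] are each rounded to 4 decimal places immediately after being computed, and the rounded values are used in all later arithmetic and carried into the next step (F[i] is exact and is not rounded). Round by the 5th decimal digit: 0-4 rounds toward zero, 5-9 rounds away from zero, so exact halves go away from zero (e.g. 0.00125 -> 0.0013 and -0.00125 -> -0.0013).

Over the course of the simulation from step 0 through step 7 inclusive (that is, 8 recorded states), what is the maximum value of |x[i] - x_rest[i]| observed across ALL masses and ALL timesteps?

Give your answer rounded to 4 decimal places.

Step 0: x=[3.0000 9.0000] v=[0.0000 0.0000]
Step 1: x=[3.1200 8.9600] v=[0.6000 -0.2000]
Step 2: x=[3.3488 8.8832] v=[1.1440 -0.3840]
Step 3: x=[3.6650 8.7757] v=[1.5811 -0.5374]
Step 4: x=[4.0390 8.6460] v=[1.8702 -0.6485]
Step 5: x=[4.4358 8.5042] v=[1.9838 -0.7092]
Step 6: x=[4.8179 8.3610] v=[1.9103 -0.7160]
Step 7: x=[5.1490 8.2269] v=[1.6553 -0.6703]
Max displacement = 1.1490

Answer: 1.1490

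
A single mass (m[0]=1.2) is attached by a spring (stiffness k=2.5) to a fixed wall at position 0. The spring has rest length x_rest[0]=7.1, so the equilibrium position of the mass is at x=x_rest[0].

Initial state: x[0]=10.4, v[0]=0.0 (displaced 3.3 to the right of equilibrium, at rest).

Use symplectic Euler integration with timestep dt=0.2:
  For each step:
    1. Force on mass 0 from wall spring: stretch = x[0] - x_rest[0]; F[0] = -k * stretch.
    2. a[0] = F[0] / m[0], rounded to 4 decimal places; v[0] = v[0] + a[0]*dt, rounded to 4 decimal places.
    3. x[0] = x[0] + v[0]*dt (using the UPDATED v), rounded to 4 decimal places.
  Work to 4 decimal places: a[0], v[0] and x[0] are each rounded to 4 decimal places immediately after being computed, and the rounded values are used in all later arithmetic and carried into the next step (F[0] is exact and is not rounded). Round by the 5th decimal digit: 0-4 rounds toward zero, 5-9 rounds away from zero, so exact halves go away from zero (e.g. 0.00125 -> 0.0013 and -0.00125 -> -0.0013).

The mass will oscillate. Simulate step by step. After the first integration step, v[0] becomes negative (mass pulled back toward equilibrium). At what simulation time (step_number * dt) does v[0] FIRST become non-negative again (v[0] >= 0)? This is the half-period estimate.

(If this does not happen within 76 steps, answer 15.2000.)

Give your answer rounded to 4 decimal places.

Answer: 2.2000

Derivation:
Step 0: x=[10.4000] v=[0.0000]
Step 1: x=[10.1250] v=[-1.3750]
Step 2: x=[9.5979] v=[-2.6354]
Step 3: x=[8.8627] v=[-3.6762]
Step 4: x=[7.9806] v=[-4.4107]
Step 5: x=[7.0251] v=[-4.7776]
Step 6: x=[6.0758] v=[-4.7464]
Step 7: x=[5.2119] v=[-4.3196]
Step 8: x=[4.5053] v=[-3.5329]
Step 9: x=[4.0149] v=[-2.4518]
Step 10: x=[3.7816] v=[-1.1663]
Step 11: x=[3.8249] v=[0.2164]
First v>=0 after going negative at step 11, time=2.2000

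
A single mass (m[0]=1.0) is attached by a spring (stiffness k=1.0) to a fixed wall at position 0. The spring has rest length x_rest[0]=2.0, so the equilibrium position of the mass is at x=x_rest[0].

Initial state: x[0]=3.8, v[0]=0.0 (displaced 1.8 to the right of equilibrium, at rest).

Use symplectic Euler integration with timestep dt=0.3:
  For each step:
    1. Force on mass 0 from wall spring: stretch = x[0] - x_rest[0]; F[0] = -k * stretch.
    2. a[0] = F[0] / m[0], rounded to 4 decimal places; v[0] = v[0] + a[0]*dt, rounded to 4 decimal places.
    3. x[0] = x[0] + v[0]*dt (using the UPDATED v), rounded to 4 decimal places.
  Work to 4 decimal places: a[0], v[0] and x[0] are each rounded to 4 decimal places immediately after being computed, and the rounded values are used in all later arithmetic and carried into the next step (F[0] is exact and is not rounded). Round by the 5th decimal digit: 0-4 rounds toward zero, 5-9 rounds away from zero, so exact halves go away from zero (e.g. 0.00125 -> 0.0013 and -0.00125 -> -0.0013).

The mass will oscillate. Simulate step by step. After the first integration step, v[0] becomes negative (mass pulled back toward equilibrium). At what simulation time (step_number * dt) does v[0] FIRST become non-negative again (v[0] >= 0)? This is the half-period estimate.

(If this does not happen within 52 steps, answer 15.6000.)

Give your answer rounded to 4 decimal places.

Answer: 3.3000

Derivation:
Step 0: x=[3.8000] v=[0.0000]
Step 1: x=[3.6380] v=[-0.5400]
Step 2: x=[3.3286] v=[-1.0314]
Step 3: x=[2.8996] v=[-1.4300]
Step 4: x=[2.3896] v=[-1.6999]
Step 5: x=[1.8446] v=[-1.8168]
Step 6: x=[1.3135] v=[-1.7702]
Step 7: x=[0.8442] v=[-1.5643]
Step 8: x=[0.4789] v=[-1.2176]
Step 9: x=[0.2505] v=[-0.7613]
Step 10: x=[0.1796] v=[-0.2365]
Step 11: x=[0.2725] v=[0.3096]
First v>=0 after going negative at step 11, time=3.3000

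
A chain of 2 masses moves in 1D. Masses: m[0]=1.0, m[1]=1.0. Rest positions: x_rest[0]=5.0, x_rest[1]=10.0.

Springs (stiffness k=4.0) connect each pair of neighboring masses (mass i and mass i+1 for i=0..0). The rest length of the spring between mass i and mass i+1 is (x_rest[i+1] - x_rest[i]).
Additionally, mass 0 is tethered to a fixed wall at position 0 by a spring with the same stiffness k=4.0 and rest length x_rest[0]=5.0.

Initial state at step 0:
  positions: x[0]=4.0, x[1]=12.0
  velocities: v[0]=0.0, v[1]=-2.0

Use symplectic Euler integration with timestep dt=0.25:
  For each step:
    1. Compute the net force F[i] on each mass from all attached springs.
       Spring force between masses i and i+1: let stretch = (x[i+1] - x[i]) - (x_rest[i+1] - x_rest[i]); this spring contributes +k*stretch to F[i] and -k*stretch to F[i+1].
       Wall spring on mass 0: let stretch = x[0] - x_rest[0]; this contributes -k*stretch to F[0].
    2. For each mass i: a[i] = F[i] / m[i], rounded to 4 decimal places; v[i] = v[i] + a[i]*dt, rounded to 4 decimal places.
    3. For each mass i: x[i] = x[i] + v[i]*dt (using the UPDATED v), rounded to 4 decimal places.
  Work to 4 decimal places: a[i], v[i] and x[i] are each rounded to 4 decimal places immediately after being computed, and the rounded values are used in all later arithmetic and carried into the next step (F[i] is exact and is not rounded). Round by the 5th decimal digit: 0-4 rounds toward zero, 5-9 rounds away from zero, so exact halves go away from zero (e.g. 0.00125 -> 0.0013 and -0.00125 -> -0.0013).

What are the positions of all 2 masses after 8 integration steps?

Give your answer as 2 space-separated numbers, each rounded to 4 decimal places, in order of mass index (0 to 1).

Answer: 2.8784 9.0832

Derivation:
Step 0: x=[4.0000 12.0000] v=[0.0000 -2.0000]
Step 1: x=[5.0000 10.7500] v=[4.0000 -5.0000]
Step 2: x=[6.1875 9.3125] v=[4.7500 -5.7500]
Step 3: x=[6.6094 8.3438] v=[1.6875 -3.8750]
Step 4: x=[5.8125 8.1915] v=[-3.1875 -0.6094]
Step 5: x=[4.1573 8.6944] v=[-6.6210 2.0116]
Step 6: x=[2.5970 9.3130] v=[-6.2412 2.4745]
Step 7: x=[2.0665 9.5026] v=[-2.1222 0.7585]
Step 8: x=[2.8784 9.0832] v=[3.2474 -1.6776]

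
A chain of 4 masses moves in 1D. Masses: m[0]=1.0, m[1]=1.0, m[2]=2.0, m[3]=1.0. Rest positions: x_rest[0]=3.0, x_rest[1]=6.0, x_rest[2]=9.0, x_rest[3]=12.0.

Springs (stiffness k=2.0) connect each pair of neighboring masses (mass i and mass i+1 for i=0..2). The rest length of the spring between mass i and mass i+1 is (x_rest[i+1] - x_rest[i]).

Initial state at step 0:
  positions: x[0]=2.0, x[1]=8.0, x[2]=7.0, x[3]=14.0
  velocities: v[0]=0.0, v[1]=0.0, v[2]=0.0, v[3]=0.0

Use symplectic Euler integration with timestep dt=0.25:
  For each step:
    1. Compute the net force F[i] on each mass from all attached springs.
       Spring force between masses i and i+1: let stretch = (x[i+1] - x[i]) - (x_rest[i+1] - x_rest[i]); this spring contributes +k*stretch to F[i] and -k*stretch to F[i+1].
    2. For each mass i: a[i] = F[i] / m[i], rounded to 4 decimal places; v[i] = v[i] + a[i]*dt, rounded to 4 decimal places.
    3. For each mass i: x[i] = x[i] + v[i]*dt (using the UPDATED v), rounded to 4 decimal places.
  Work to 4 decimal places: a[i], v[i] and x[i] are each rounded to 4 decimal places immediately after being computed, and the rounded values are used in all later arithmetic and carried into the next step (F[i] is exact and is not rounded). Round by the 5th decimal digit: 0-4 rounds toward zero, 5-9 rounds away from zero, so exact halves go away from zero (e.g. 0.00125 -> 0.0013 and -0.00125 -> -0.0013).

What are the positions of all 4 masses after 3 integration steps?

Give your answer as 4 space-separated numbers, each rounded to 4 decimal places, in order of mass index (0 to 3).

Step 0: x=[2.0000 8.0000 7.0000 14.0000] v=[0.0000 0.0000 0.0000 0.0000]
Step 1: x=[2.3750 7.1250 7.5000 13.5000] v=[1.5000 -3.5000 2.0000 -2.0000]
Step 2: x=[2.9688 5.7031 8.3516 12.6250] v=[2.3750 -5.6875 3.4063 -3.5000]
Step 3: x=[3.5294 4.2705 9.3047 11.5908] v=[2.2422 -5.7304 3.8125 -4.1367]

Answer: 3.5294 4.2705 9.3047 11.5908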